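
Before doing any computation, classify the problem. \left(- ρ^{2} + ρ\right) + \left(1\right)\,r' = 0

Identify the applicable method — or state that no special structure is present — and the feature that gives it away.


Method: no special technique — with r absent the equation is not coupled at all: direct integration in ρ.


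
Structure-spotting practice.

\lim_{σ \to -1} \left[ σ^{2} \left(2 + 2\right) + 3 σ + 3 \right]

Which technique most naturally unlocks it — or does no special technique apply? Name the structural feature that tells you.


Verdict: no special technique — no denominator vanishes and nothing blows up at -1: direct substitution is the whole computation.


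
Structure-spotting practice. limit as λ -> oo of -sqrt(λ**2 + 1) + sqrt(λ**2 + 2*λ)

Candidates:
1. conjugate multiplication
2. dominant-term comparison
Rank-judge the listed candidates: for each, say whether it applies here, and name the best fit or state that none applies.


Verdict: conjugate multiplication — both pieces blow up but their difference is finite; the conjugate trick rationalizes sqrt(λ**2 + 2*λ) - sqrt(λ**2 + 1).
- conjugate multiplication: applies; the problem has the shape this method handles.
- dominant-term comparison — no ranking of term growth rates resolves the limit here.


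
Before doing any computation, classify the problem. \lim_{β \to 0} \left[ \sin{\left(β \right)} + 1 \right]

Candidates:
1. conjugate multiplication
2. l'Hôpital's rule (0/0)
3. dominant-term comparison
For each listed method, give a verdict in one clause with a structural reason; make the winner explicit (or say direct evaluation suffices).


Method: no special technique — the expression is continuous at the evaluation point — substitute directly; no indeterminate form appears.
- conjugate multiplication: rationalization has no target — no divergent radical difference appears.
- l'Hôpital's rule (0/0) — evaluation at the point is determinate, so the rule has nothing to repair.
- dominant-term comparison: this limit is not decided by comparing leading-term growth at infinity.


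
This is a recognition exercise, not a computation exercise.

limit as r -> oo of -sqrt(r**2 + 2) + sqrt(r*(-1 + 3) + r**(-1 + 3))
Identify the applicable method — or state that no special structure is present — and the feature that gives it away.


Technique: conjugate multiplication — this difference gives up after one conjugate multiplication — the radical structure cancels against its conjugate.


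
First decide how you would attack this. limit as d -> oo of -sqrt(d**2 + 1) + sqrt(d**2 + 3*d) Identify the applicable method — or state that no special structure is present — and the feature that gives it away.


Best approach: conjugate multiplication — the ∞ − ∞ radical form is the exact trigger for the conjugate maneuver.


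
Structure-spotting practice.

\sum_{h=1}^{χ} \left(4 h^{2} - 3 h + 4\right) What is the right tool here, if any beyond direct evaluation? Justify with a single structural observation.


Best approach: no special technique — the sum is polynomial through and through; closed forms for each power of h finish it directly.


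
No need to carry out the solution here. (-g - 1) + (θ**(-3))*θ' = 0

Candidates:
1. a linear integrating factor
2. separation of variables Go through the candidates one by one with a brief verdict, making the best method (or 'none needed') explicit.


Method: separation of variables — solved for the derivative, the right side splits multiplicatively into a function of each variable alone — divide and integrate each side.
- a linear integrating factor: the unknown enters nonlinearly (through a power, a denominator, or a transcendental function), which the linear integrating-factor recipe cannot absorb as-is — any repair would come from a preliminary substitution, not the factor.
- separation of variables: a fit — the right tool for this form.


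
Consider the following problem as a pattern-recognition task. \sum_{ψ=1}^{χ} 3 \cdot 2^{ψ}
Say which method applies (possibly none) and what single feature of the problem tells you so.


Verdict: the geometric series formula — check a ratio of consecutive terms: it is 2, independent of the index, so the geometric formula closes the sum.


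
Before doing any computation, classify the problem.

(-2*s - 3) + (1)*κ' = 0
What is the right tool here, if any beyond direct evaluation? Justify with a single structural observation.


Verdict: no special technique — the slope is a function of s alone, so integrate both sides directly.


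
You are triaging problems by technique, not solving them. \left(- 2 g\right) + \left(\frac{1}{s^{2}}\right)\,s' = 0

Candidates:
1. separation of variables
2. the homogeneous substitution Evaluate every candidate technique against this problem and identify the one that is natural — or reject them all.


Verdict: separation of variables — all dependence on the two variables factors apart, the defining separable shape.
- separation of variables — applies; the problem has the shape this method handles.
- the homogeneous substitution — the slope does not depend on the ratio of the variables alone.


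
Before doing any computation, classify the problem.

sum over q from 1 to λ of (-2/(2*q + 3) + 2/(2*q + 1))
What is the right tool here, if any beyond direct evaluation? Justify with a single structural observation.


Verdict: telescoping — the summand is built as 2/(2*q + 1) minus its own successor — adjacent terms annihilate down the line.


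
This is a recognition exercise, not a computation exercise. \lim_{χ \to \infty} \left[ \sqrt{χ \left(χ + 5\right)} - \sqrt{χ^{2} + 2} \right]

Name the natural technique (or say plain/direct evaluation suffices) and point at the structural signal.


Verdict: conjugate multiplication — \sqrt{χ \left(χ + 5\right)} and \sqrt{χ^{2} + 2} both blow up, but their difference is tame once the conjugate rationalizes it.


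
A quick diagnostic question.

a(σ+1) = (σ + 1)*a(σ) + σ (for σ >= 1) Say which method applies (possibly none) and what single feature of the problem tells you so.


Diagnosis: a summation factor — first-order, linear, moving coefficient σ + 1: the discrete analogue of an integrating factor handles it.


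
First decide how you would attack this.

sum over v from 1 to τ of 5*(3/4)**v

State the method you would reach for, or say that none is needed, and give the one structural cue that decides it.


Diagnosis: the geometric series formula — term-over-term division gives 3/4 every time — index-free ratio, geometric sum formula applies.


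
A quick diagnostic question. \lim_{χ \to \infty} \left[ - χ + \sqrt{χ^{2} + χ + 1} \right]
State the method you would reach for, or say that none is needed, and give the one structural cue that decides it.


Technique: conjugate multiplication — neither \sqrt{χ^{2} + χ + 1} nor χ converges alone, so rewrite their difference as a conjugate-rationalized quotient first.


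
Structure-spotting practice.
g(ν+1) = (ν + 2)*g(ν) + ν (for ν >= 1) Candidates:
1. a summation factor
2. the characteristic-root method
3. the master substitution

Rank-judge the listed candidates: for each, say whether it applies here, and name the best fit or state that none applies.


Method: a summation factor — normalize by the running product of ν + 2: the left side becomes a difference, and differences sum.
- a summation factor: yes — fits the structure here.
- the characteristic-root method — the coefficients vary with the index, breaking the constant-coefficient structure the method needs.
- the master substitution: the recursive argument is a shift of the index, not a fixed fraction of it.


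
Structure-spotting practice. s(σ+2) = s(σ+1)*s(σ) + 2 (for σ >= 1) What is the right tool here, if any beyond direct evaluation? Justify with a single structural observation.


Diagnosis: no special technique — the update rule curves (it is not linear in the unknown sequence), so no superposition-based closed form attaches — iterate or study it directly.


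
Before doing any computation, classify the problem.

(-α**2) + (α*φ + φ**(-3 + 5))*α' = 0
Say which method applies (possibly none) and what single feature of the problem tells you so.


Technique: the homogeneous substitution — scaling φ and α together leaves the slope fixed — it depends only on α/φ, so substitute the ratio. A Bernoulli substitution after rearrangement (possibly exchanging dependent and independent variable) is a fair alternative; the homogeneous route works on the equation as it stands.


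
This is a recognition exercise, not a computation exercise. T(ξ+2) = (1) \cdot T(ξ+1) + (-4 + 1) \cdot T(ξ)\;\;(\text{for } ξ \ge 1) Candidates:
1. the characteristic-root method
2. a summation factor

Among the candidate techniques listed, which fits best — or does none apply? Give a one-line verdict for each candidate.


Diagnosis: the characteristic-root method — linear, homogeneous, constant coefficients: solutions of the form r^ξ exist — find the roots of the characteristic polynomial.
- the characteristic-root method — applicable, and directly so.
- a summation factor: the recurrence reaches back more than one step, outside the first-order family a summation factor normalizes.


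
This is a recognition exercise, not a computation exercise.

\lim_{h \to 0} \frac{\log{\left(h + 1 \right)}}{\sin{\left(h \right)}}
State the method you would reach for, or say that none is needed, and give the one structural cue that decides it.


Verdict: l'Hôpital's rule (0/0) — the 0/0 form at 0 is the signature situation for l'Hôpital's rule. The standard small-argument limits would also carry it; the rule is the systematic route.


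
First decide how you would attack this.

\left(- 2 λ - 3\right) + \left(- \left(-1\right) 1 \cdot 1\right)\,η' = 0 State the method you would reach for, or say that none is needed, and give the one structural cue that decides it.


Method: no special technique — with η absent the equation is not coupled at all: direct integration in λ.


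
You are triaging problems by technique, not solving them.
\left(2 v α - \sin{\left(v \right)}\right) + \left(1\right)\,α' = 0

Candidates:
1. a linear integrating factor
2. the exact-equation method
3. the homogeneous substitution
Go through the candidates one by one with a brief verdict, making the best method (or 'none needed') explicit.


Technique: a linear integrating factor — linear in the unknown with genuine forcing: multiply through by the exponential of the integrated coefficient and the left side closes into one derivative.
- a linear integrating factor: yes — fits the structure here.
- the exact-equation method: exactness fails on the nose — the mixed partials do not match.
- the homogeneous substitution — rescaling both variables together changes the slope, so no ratio substitution collapses it.


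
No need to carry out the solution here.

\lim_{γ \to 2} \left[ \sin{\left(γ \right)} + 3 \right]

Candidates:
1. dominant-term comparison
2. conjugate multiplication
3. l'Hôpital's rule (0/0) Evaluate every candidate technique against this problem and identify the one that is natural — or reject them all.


Verdict: no special technique — no vanishing denominator and no indeterminate clash at the point — evaluation is immediate.
- dominant-term comparison — no dominant power emerges to decide the limit by degree comparison.
- conjugate multiplication — no divergent radical difference is present for a conjugate pair to cancel.
- l'Hôpital's rule (0/0) — substituting the point gives a finite value outright — there is no indeterminate clash to repair.


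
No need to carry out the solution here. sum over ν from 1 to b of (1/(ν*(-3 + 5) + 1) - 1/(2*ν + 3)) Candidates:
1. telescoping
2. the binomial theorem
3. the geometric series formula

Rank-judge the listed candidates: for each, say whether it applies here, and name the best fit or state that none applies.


Verdict: telescoping — spot the paired structure — each term adds 1/(ν*(-3 + 5) + 1) and subtracts its successor value, which the next term restores: the definition of a telescoping chain.
- telescoping — applicable, and directly so.
- the binomial theorem: the terms do not reassemble into a binomial power.
- the geometric series formula — there is no constant term-to-term ratio.


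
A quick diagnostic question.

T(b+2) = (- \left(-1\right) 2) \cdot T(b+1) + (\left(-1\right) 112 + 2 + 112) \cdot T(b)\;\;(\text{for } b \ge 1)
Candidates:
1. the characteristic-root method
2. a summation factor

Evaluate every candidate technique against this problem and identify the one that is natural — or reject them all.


Technique: the characteristic-root method — linear, homogeneous, constant coefficients: solutions of the form r^b exist — find the roots of the characteristic polynomial.
- the characteristic-root method: yes — fits the structure here.
- a summation factor: a summation factor telescopes one-step recursions; this one carries higher-order memory.


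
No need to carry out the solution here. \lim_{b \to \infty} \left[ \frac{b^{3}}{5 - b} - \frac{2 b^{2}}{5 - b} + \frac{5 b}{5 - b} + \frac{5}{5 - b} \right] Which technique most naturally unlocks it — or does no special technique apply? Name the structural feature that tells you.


Technique: dominant-term comparison — at large b only the top-degree terms survive; compare the leading terms and the limit falls out. Differentiating the expression as a single quotient would eventually settle it as well; matching dominant growth settles it immediately.


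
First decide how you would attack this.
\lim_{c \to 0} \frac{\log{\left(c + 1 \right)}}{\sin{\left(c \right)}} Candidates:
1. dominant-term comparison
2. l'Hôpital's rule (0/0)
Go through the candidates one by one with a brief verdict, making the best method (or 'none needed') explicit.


Method: l'Hôpital's rule (0/0) — numerator and denominator both vanish at 0 — a genuine 0/0 form, which is exactly when l'Hôpital applies. A local series expansion at the point resolves it as well; the rule is the packaged version of that step.
- dominant-term comparison: no dominant-degree comparison decides it.
- l'Hôpital's rule (0/0): applicable, and directly so.


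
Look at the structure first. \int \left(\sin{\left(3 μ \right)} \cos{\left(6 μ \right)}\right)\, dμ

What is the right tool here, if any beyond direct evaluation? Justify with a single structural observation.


Method: a trigonometric identity — the product \sin{\left(3 μ \right)} \cos{\left(6 μ \right)} converts to a sum of single-frequency sinusoids via the product-to-sum identity.


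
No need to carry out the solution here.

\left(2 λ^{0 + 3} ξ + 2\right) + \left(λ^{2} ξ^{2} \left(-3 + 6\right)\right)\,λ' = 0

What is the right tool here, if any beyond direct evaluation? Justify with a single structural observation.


Best approach: the exact-equation method — equality of cross partials is the green light — assemble the potential function term by term.


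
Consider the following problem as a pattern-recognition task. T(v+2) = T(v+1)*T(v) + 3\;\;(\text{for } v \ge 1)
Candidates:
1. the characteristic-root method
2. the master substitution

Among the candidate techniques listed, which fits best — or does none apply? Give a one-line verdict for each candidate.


Verdict: no special technique — the new term depends nonlinearly on the old ones, which disqualifies every superposition-based technique.
- the characteristic-root method: nonlinearity rules out exponential-mode superposition from the start.
- the master substitution — no fixed divisor shrinks the index between calls.


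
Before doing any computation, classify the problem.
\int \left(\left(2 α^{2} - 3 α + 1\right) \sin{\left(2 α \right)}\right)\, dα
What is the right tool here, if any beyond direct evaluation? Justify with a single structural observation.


Verdict: integration by parts — differentiate 2 α^{2} - 3 α + 1, integrate \sin{\left(2 α \right)}: each pass lowers the polynomial degree, so parts terminates.


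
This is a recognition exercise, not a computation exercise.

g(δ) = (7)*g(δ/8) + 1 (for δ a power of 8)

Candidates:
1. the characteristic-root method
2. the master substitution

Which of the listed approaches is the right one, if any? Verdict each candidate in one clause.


Diagnosis: the master substitution — recursion at δ/8 is multiplicative in the index; logarithmic reindexing via δ = 8^m linearizes it.
- the characteristic-root method — the recursion divides its index rather than shifting it — outside the constant-shift family the root method covers.
- the master substitution — applies; the problem has the shape this method handles.


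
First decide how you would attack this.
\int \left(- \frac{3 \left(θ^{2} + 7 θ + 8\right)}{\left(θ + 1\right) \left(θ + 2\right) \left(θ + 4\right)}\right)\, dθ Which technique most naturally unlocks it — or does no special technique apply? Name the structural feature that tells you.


Diagnosis: partial fractions — the bottom factors while the top stays lower-degree — split into simple fractions and integrate piece by piece.


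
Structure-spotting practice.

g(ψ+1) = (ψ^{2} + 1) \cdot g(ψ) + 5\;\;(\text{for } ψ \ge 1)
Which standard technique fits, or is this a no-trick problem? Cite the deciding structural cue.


Diagnosis: a summation factor — first-order, linear, moving coefficient ψ^{2} + 1: the discrete analogue of an integrating factor handles it.


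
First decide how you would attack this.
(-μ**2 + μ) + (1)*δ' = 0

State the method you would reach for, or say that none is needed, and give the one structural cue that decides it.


Technique: no special technique — the slope is a function of μ alone, so integrate both sides directly.


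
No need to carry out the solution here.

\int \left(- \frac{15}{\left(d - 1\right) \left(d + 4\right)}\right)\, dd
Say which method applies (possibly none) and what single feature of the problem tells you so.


Best approach: partial fractions — the bottom factors while the top stays lower-degree — split into simple fractions and integrate piece by piece.


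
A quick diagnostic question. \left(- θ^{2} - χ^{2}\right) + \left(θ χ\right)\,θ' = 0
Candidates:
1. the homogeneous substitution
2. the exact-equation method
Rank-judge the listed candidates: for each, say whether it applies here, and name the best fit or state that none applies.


Diagnosis: the homogeneous substitution — solved for the derivative, the right side is unchanged under scaling χ and θ together — it depends only on the ratio θ/χ, so substitute a single ratio variable. This doubles as a Bernoulli equation in the unknown as written; the homogeneous route needs no setup at all.
- the homogeneous substitution: applies; the problem has the shape this method handles.
- the exact-equation method — the cross partial derivatives disagree, so no single potential exists.


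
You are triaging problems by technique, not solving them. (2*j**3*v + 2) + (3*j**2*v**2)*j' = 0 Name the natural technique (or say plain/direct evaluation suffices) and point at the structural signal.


Best approach: the exact-equation method — the compatibility test passes: the j-derivative of 2*j**3*v + 2 matches the v-derivative of 3*j**2*v**2, so integrate a potential.


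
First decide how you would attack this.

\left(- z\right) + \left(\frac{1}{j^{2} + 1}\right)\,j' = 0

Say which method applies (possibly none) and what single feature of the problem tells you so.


Verdict: separation of variables — all dependence on the two variables factors apart, the defining separable shape. One could also solve this as an exact equation; with each coefficient in its own variable, separating is the same work with fewer steps.


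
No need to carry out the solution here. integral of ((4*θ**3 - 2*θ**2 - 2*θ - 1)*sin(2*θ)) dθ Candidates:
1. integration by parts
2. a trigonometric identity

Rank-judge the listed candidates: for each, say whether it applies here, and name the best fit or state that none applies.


Method: integration by parts — a polynomial factor 4*θ**3 - 2*θ**2 - 2*θ - 1 multiplies sin(2*θ); differentiating 4*θ**3 - 2*θ**2 - 2*θ - 1 lowers its degree while sin(2*θ) integrates cleanly, so parts wins.
- integration by parts: yes — fits the structure here.
- a trigonometric identity — neither the even-power reduction nor the product-to-sum identity applies to this structure.


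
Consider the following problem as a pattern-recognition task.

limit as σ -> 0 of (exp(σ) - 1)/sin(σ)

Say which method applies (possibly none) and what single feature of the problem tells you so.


Verdict: l'Hôpital's rule (0/0) — plug in 0: top and bottom both hit zero, so differentiate each and retry. A first-order expansion at the point is an equally standard path; the rule packages it.


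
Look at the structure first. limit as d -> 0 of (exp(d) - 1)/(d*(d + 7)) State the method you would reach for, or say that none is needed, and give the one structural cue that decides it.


Best approach: l'Hôpital's rule (0/0) — substituting 0 gives 0 over 0; differentiate top and bottom once and re-evaluate. Known elementary limits would finish this too — the rule just bypasses the case analysis.


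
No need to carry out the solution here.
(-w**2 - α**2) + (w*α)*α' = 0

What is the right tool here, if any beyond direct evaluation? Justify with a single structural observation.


Diagnosis: the homogeneous substitution — the slope's numerator and denominator have matching total degree, so it depends only on α/w and the ratio substitution collapses it. Rearranged, this also fits the Bernoulli template directly; the homogeneous substitution reads the structure without the rearrangement.


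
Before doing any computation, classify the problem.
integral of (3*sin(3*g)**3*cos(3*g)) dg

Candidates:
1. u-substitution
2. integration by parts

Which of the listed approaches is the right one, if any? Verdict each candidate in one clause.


Technique: u-substitution — set u = sin(3*g): a constant multiple of its derivative, namely 3*cos(3*g), is present as a factor once the integrand is collected, so the du is sitting there waiting.
- u-substitution: applicable, and directly so.
- integration by parts — no split into a nonconstant polynomial times one of the standard kernels — exp, sine, or cosine of a linear argument, or a logarithm — applies here.


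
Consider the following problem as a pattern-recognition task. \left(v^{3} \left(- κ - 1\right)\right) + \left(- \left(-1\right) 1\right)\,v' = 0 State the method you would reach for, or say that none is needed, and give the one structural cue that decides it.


Best approach: separation of variables — one side of the product carries the independent variable, the other the unknown — the textbook separation shape.


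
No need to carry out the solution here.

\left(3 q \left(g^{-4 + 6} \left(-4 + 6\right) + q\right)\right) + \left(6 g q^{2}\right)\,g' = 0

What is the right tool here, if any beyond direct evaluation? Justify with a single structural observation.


Diagnosis: the exact-equation method — equality of cross partials is the green light — assemble the potential function term by term.


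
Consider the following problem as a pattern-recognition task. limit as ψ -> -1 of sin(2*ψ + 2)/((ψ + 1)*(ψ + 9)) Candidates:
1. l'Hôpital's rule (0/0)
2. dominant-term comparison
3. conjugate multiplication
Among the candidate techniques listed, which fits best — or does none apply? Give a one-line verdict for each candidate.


Method: l'Hôpital's rule (0/0) — numerator and denominator both vanish at -1 — a genuine 0/0 form, which is exactly when l'Hôpital applies. A first-order expansion at the point is an equally standard path; the rule packages it.
- l'Hôpital's rule (0/0): yes, a natural case for it.
- dominant-term comparison — no ranking of term growth rates resolves the limit here.
- conjugate multiplication — no difference of divergent radicals appears, so rationalizing has nothing to cancel.


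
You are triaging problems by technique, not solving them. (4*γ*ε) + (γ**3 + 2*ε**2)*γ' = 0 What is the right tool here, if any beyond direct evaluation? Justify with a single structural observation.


Verdict: the exact-equation method — the cross partial derivatives of 4*γ*ε and γ**3 + 2*ε**2 agree, so the left side is the total differential of one potential in ε and γ.


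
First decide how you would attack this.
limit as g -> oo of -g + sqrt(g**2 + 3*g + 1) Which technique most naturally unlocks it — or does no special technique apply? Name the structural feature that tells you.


Technique: conjugate multiplication — divergence minus divergence hides a finite answer — expose it by pairing sqrt(g**2 + 3*g + 1) - g with its conjugate.


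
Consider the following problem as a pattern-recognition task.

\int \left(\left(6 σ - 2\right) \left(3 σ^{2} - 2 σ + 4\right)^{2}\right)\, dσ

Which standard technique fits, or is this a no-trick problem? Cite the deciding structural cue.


Best approach: u-substitution — differentiating the inner expression 3 σ^{2} - 2 σ + 4 produces the factor 6 σ - 2 up to a constant multiple, so substituting u = 3 σ^{2} - 2 σ + 4 reduces everything to a one-variable integral in u. Multiplying out and using the power rule would succeed as well, just with far more bookkeeping.


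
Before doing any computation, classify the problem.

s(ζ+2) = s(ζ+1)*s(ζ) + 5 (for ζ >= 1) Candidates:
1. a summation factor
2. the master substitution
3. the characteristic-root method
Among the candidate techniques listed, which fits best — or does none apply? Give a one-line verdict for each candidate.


Method: no special technique — a nonlinear dependence on earlier terms breaks linearity, and with it every superposition-based closed form.
- a summation factor — the recursion is nonlinear — outside the first-order linear family a summation factor addresses.
- the master substitution — no fixed divisor shrinks the index between calls.
- the characteristic-root method — the recursion is nonlinear in the sequence values, so no linear-modes ansatz applies.


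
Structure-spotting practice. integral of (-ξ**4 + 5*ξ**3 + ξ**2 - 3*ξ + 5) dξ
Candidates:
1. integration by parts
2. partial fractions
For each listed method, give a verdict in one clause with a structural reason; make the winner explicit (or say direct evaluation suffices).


Verdict: no special technique — the integrand is a sum of constant multiples of powers of ξ — integrate term by term.
- integration by parts: parts would only shuffle a directly integrable integrand.
- partial fractions: the expression is not a ratio of polynomials that decomposes further.


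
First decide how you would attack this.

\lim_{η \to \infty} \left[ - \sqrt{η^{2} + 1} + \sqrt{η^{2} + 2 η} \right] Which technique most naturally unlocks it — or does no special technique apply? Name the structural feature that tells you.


Technique: conjugate multiplication — \sqrt{η^{2} + 2 η} and \sqrt{η^{2} + 1} both blow up, but their difference is tame once the conjugate rationalizes it.


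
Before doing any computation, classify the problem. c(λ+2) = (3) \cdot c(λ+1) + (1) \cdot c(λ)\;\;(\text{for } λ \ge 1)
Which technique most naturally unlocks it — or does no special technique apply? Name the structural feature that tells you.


Verdict: the characteristic-root method — no index-dependence in the weights and nothing inhomogeneous: classic characteristic-equation setup.


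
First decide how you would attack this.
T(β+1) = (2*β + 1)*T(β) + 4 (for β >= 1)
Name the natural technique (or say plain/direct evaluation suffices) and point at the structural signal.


Method: a summation factor — normalize by the running product of 2*β + 1: the left side becomes a difference, and differences sum.


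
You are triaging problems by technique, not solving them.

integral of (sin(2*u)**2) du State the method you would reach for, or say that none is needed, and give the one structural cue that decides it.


Method: a trigonometric identity — the even exponent on sin(2*u)**2 signals one move: rewrite via cos of the doubled angle.


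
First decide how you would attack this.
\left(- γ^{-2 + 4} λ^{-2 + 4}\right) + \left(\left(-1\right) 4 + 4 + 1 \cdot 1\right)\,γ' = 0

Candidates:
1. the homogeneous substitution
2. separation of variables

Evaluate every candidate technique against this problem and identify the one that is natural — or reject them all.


Technique: separation of variables — solved for the derivative, the right side splits multiplicatively into a function of each variable alone — divide and integrate each side.
- the homogeneous substitution — rescaling both variables together changes the slope, so no ratio substitution collapses it.
- separation of variables: a fit — the right tool for this form.


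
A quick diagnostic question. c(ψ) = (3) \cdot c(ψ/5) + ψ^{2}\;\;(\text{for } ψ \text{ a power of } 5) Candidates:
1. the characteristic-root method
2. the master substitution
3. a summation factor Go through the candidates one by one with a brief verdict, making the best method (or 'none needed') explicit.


Verdict: the master substitution — the argument shrinks by the factor 5, so measure the index on a logarithmic scale and the recursion becomes a shift.
- the characteristic-root method — a divided-index call is not the fixed-shift linear shape that characteristic roots solve.
- the master substitution — yes, a natural case for it.
- a summation factor: a divided-index call is outside the fixed-shift first-order family a summation factor normalizes.


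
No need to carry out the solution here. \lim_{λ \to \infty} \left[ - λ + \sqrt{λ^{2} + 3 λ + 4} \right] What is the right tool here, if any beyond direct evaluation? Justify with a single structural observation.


Technique: conjugate multiplication — turning the difference into a conjugate-rationalized ratio makes the limit readable.


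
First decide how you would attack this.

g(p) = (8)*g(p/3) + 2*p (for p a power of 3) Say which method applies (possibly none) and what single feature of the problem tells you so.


Verdict: the master substitution — the call at p/3 makes this multiplicative recursion; the master-style substitution converts it to additive.


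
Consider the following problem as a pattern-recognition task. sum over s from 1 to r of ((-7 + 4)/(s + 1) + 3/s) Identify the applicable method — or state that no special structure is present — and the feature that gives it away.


Verdict: telescoping — consecutive terms evaluate one function at adjacent indices (3/s is its current value): one term's tail is the next term's head, so the chain collapses.


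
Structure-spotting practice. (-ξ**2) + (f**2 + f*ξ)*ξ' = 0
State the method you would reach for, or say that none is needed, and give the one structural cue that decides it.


Best approach: the homogeneous substitution — the slope's numerator and denominator have matching total degree, so it depends only on ξ/f and the ratio substitution collapses it. Rewriting — with the variables' roles exchanged where the shape demands it — would expose a Bernoulli structure too; the homogeneous substitution simply reads the degrees directly.


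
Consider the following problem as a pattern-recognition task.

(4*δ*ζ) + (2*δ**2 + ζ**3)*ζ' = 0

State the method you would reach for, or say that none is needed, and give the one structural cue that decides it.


Diagnosis: the exact-equation method — take the mixed partials of 4*δ*ζ and 2*δ**2 + ζ**3: they are equal, which certifies an exact differential.


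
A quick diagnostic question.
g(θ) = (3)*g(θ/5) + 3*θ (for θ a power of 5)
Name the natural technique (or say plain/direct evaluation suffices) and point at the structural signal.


Diagnosis: the master substitution — a divide-and-conquer shape: argument θ/5, so change variables with θ = 5^m and solve the linear version.


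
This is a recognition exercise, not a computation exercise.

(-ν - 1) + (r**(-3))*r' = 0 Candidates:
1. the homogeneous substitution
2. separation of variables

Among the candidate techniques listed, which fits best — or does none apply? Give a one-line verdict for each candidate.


Method: separation of variables — one side of the product carries the independent variable, the other the unknown — the textbook separation shape.
- the homogeneous substitution: the slope is not a function of the ratio of the variables alone.
- separation of variables: applicable, and directly so.


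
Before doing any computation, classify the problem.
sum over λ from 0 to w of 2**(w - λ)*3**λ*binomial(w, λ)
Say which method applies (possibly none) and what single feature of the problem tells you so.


Best approach: the binomial theorem — terms weighting binomial(w, λ) against matched powers of 3 and 2 reassemble into (3 + 2)^w by the binomial theorem.


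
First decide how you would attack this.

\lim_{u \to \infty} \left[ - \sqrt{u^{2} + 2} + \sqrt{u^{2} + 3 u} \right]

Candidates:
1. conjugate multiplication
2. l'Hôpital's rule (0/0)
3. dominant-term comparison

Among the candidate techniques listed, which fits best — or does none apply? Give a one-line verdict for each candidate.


Diagnosis: conjugate multiplication — the ∞ − ∞ radical form is the exact trigger for the conjugate maneuver.
- conjugate multiplication — yes — fits the structure here.
- l'Hôpital's rule (0/0): substitution produces ∞ − ∞ rather than a vanishing quotient; the rule needs a 0/0 ratio to act on.
- dominant-term comparison — leading-power comparison does not apply to this form.


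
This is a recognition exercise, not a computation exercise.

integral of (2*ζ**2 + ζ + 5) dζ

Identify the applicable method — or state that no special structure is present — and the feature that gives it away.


Best approach: no special technique — every term is a constant multiple of a power of ζ; term-wise power-rule integration needs no preliminary transformation.


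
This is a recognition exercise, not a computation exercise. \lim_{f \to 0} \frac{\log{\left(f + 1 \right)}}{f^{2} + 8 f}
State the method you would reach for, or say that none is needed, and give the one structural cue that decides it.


Best approach: l'Hôpital's rule (0/0) — both numerator and denominator vanish at 0: the genuine 0/0 indeterminate that l'Hôpital exists for. One could equally expand both pieces locally and compare leading terms; the rule does that in one stroke.


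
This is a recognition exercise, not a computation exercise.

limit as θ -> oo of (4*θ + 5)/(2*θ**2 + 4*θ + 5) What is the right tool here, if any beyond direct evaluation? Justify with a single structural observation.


Verdict: dominant-term comparison — divide by the highest power of θ present: lower-order terms vanish and the dominant ratio remains. As a single quotient, the ∞/∞ shape would yield to repeated differentiation as well — the growth comparison gets there in one look.


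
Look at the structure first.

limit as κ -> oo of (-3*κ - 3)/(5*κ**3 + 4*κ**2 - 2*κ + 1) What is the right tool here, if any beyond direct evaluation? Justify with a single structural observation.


Best approach: dominant-term comparison — as κ grows, only the highest-degree terms matter — compare leading terms and read the limit off. l'Hôpital's at-infinity variant applies to the expression viewed as a single quotient; the leading-term comparison is the direct route.


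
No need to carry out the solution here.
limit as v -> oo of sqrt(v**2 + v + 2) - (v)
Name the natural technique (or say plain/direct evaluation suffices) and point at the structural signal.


Technique: conjugate multiplication — the ∞ − ∞ radical form is the exact trigger for the conjugate maneuver.


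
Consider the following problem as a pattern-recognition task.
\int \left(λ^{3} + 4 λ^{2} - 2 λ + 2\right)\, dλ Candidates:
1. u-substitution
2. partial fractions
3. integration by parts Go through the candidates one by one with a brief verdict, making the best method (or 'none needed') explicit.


Verdict: no special technique — every term is a constant multiple of a power of λ; term-wise power-rule integration needs no preliminary transformation.
- u-substitution — no substitution does more than relabel what direct integration already handles.
- partial fractions: the expression is not a ratio of polynomials that decomposes further.
- integration by parts: splitting off a factor buys nothing — the integrand integrates directly without parts.


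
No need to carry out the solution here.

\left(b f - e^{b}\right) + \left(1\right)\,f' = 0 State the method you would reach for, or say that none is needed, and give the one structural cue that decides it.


Diagnosis: a linear integrating factor — f appears only to the first power with coefficient b — the classic integrating-factor setup.


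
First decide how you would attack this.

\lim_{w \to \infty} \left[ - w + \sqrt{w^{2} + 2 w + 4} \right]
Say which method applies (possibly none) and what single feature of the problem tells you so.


Verdict: conjugate multiplication — an infinity-minus-infinity difference with a surviving radical — multiply by the conjugate to cancel the divergence.


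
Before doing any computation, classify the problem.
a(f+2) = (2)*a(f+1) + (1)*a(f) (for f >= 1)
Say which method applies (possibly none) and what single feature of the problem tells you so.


Method: the characteristic-root method — linear, homogeneous, constant coefficients: solutions of the form r^f exist — find the roots of the characteristic polynomial.


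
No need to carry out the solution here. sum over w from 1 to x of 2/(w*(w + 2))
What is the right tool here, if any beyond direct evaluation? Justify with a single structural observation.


Technique: telescoping — 2/(w*(w + 2)) is a collapsed telescope: expand it into simple fractions to see the cancellation.


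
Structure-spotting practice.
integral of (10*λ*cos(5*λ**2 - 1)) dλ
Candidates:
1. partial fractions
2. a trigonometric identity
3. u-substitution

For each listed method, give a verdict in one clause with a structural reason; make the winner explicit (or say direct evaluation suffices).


Verdict: u-substitution — viewed as a product, the integrand is a composition evaluated at 5*λ**2 - 1 times (a constant multiple of) that inner expression's derivative, so u = 5*λ**2 - 1 makes it elementary.
- partial fractions — there is no rational-function structure to decompose.
- a trigonometric identity — there is no trigonometric structure whose rewriting would simplify the integrand.
- u-substitution — a fit — the right tool for this form.


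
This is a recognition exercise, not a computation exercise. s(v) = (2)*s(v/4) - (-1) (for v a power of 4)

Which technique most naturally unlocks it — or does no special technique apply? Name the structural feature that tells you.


Technique: the master substitution — the recursive call is at index v/4 rather than a shift, a divide-and-conquer shape — substituting v = 4^m linearizes it.


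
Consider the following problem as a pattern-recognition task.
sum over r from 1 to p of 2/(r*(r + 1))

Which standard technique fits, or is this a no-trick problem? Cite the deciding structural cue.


Diagnosis: telescoping — split 2/(r*(r + 1)) by partial fractions and the pieces are one function at shifted arguments — interior terms cancel.
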